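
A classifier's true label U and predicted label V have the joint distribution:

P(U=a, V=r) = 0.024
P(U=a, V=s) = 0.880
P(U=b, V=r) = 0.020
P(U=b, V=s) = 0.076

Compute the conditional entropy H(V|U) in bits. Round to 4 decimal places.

0.2307 bits

Marginals: p(U) = (0.9040, 0.0960), p(V) = (0.0440, 0.9560).
H(V|U) = Σ p(U) · H(V|U=·).
  U=a: p=0.9040, H(V|U=a) = 0.1768
  U=b: p=0.0960, H(V|U=b) = 0.7383
Weighted sum = 0.2307 bits.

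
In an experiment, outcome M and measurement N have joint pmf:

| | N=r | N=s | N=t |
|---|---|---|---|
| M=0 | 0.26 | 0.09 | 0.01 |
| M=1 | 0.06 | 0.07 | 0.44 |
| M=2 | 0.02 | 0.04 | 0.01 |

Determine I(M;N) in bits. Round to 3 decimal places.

Marginals: p(M) = (0.3600, 0.5700, 0.0700), p(N) = (0.3400, 0.2000, 0.4600).
I(M;N) = Σ p(x,y)·log₂[p(x,y)/(p(x)p(y))].
  (0,r): 0.26·log₂(2.1242) = 0.2826
  (0,s): 0.09·log₂(1.2500) = 0.0290
  (0,t): 0.01·log₂(0.0604) = -0.0405
  (1,r): 0.06·log₂(0.3096) = -0.1015
  (1,s): 0.07·log₂(0.6140) = -0.0493
  (1,t): 0.44·log₂(1.6781) = 0.3286
  (2,r): 0.02·log₂(0.8403) = -0.0050
  (2,s): 0.04·log₂(2.8571) = 0.0606
  (2,t): 0.01·log₂(0.3106) = -0.0169
Sum = 0.488 bits.

0.488 bits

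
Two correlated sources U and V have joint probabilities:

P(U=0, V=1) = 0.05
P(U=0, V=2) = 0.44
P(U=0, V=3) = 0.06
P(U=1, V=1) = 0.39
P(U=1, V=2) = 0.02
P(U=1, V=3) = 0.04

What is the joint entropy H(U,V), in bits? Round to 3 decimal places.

1.809 bits

H(U,V) = −Σ p(x,y)·log₂ p(x,y) over all 6 cells.
  cell (0,1): −0.05·log₂0.05 = 0.2161
  cell (0,2): −0.44·log₂0.44 = 0.5211
  cell (0,3): −0.06·log₂0.06 = 0.2435
  cell (1,1): −0.39·log₂0.39 = 0.5298
  cell (1,2): −0.02·log₂0.02 = 0.1129
  cell (1,3): −0.04·log₂0.04 = 0.1858
Sum = 1.809 bits.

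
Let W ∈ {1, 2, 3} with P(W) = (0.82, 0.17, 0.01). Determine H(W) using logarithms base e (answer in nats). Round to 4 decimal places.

H(W) = −Σ p·ln p.
  −(0.82)·ln(0.82) = 0.16273
  −(0.17)·ln(0.17) = 0.30123
  −(0.01)·ln(0.01) = 0.04605
Sum: 0.16273 + 0.30123 + 0.04605 = 0.5100 nats.

0.5100 nats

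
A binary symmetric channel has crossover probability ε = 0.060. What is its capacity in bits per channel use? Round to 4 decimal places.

0.6726 bits

Binary symmetric channel: C = 1 − h₂(ε) where h₂ is the binary entropy function.
h₂(0.060) = −0.060·log₂0.060 − 0.940·log₂0.940 = 0.3274.
C = 1 − 0.3274 = 0.6726 bits per channel use.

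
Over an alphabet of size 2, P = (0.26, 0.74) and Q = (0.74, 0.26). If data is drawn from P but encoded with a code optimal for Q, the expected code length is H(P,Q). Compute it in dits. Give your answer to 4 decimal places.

0.4669 dits

H(P,Q) = −Σ p·log₁₀ q.
  −0.26·log₁₀(0.74) = 0.03400
  −0.74·log₁₀(0.26) = 0.43292
H(P,Q) = 0.4669 dits.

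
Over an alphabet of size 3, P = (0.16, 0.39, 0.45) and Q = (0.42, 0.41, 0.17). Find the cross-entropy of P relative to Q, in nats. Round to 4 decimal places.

1.2839 nats

H(P,Q) = −Σ p·ln q.
  −0.16·ln(0.42) = 0.13880
  −0.39·ln(0.41) = 0.34772
  −0.45·ln(0.17) = 0.79738
H(P,Q) = 1.2839 nats.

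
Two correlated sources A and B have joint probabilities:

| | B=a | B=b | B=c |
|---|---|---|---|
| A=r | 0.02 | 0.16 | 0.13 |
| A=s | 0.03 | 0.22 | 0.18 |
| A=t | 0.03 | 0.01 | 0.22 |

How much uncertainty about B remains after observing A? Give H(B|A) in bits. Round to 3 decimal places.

Chain rule: H(B|A) = H(A,B) − H(A).
Marginals: p(A) = (0.3100, 0.4300, 0.2600), p(B) = (0.0800, 0.3900, 0.5300).
H(A,B) = 2.6950 bits; H(A) = 1.5526 bits.
H(B|A) = 2.6950 − 1.5526 = 1.142 bits.

1.142 bits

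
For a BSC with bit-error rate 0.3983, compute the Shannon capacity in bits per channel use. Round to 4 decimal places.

Binary symmetric channel: C = 1 − h₂(ε) where h₂ is the binary entropy function.
h₂(0.3983) = −0.3983·log₂0.3983 − 0.6017·log₂0.6017 = 0.9699.
C = 1 − 0.9699 = 0.0301 bits per channel use.

0.0301 bits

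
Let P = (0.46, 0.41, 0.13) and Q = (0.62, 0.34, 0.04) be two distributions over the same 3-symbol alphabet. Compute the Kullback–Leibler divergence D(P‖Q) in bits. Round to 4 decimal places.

0.1337 bits

D(P‖Q) = Σ p·log₂(p/q).
  0.46·log₂(0.46/0.62) = -0.19809
  0.41·log₂(0.41/0.34) = 0.11074
  0.13·log₂(0.13/0.04) = 0.22106
D(P‖Q) = 0.1337 bits.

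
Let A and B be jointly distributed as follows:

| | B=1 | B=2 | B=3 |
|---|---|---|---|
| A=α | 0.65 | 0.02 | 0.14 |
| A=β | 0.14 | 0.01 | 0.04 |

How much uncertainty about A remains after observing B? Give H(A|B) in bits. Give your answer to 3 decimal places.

0.698 bits

Chain rule: H(A|B) = H(A,B) − H(B).
Marginals: p(A) = (0.8100, 0.1900), p(B) = (0.7900, 0.0300, 0.1800).
H(A,B) = 1.5633 bits; H(B) = 0.8657 bits.
H(A|B) = 1.5633 − 0.8657 = 0.698 bits.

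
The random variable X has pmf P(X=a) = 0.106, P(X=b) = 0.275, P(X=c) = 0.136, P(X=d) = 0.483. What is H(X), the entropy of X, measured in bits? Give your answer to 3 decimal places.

H(X) = −Σ p·log₂ p.
  −(0.106)·log₂(0.106) = 0.3432
  −(0.275)·log₂(0.275) = 0.5122
  −(0.136)·log₂(0.136) = 0.3915
  −(0.483)·log₂(0.483) = 0.5071
Sum: 0.3432 + 0.5122 + 0.3915 + 0.5071 = 1.754 bits.

1.754 bits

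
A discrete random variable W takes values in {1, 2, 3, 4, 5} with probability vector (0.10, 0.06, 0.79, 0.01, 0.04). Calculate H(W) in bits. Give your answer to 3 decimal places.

H(W) = −Σ p·log₂ p.
  −(0.10)·log₂(0.10) = 0.3322
  −(0.06)·log₂(0.06) = 0.2435
  −(0.79)·log₂(0.79) = 0.2687
  −(0.01)·log₂(0.01) = 0.0664
  −(0.04)·log₂(0.04) = 0.1858
Sum: 0.3322 + 0.2435 + 0.2687 + 0.0664 + 0.1858 = 1.097 bits.

1.097 bits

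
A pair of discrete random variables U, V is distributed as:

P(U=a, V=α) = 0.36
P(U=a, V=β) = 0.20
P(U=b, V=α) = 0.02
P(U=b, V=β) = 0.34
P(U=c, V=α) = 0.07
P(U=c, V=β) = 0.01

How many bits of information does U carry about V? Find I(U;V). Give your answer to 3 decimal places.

0.311 bits

Marginals: p(U) = (0.5600, 0.3600, 0.0800), p(V) = (0.4500, 0.5500).
I(U;V) = Σ p(x,y)·log₂[p(x,y)/(p(x)p(y))].
  (a,α): 0.36·log₂(1.4286) = 0.1852
  (a,β): 0.20·log₂(0.6494) = -0.1246
  (b,α): 0.02·log₂(0.1235) = -0.0604
  (b,β): 0.34·log₂(1.7172) = 0.2652
  (c,α): 0.07·log₂(1.9444) = 0.0672
  (c,β): 0.01·log₂(0.2273) = -0.0214
Sum = 0.311 bits.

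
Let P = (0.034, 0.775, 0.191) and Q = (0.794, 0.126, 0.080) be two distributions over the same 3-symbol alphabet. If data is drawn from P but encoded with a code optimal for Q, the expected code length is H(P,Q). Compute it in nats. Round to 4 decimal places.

H(P,Q) = −Σ p·ln q.
  −0.034·ln(0.794) = 0.00784
  −0.775·ln(0.126) = 1.60539
  −0.191·ln(0.080) = 0.48241
H(P,Q) = 2.0956 nats.

2.0956 nats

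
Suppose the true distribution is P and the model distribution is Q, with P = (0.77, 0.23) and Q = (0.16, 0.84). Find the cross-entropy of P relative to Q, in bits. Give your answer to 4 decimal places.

2.0936 bits

H(P,Q) = −Σ p·log₂ q.
  −0.77·log₂(0.16) = 2.03577
  −0.23·log₂(0.84) = 0.05785
H(P,Q) = 2.0936 bits.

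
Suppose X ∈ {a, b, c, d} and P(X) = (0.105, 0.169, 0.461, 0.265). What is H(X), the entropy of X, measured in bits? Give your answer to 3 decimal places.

H(X) = −Σ p·log₂ p.
  −(0.105)·log₂(0.105) = 0.3414
  −(0.169)·log₂(0.169) = 0.4335
  −(0.461)·log₂(0.461) = 0.5150
  −(0.265)·log₂(0.265) = 0.5077
Sum: 0.3414 + 0.4335 + 0.5150 + 0.5077 = 1.798 bits.

1.798 bits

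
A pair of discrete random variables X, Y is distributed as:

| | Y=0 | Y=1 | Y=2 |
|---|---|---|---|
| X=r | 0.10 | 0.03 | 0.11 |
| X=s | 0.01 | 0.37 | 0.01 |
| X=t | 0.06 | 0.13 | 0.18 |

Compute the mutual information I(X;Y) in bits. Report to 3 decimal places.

Marginals: p(X) = (0.2400, 0.3900, 0.3700), p(Y) = (0.1700, 0.5300, 0.3000).
I(X;Y) = H(X) + H(Y) − H(X,Y).
H(X) = 1.5547, H(Y) = 1.4411, H(X,Y) = 2.5693.
I(X;Y) = 1.5547 + 1.4411 − 2.5693 = 0.426 bits.

0.426 bits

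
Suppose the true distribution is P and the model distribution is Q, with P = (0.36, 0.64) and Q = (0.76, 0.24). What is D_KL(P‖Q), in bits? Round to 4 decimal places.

0.5175 bits

D(P‖Q) = Σ p·log₂(p/q).
  0.36·log₂(0.36/0.76) = -0.38808
  0.64·log₂(0.64/0.24) = 0.90562
D(P‖Q) = 0.5175 bits.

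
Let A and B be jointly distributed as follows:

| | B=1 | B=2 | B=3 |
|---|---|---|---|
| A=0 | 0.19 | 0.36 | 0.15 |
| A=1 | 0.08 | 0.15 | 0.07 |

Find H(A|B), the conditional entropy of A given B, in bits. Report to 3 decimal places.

Chain rule: H(A|B) = H(A,B) − H(B).
Marginals: p(A) = (0.7000, 0.3000), p(B) = (0.2700, 0.5100, 0.2200).
H(A,B) = 2.3670 bits; H(B) = 1.4860 bits.
H(A|B) = 2.3670 − 1.4860 = 0.881 bits.

0.881 bits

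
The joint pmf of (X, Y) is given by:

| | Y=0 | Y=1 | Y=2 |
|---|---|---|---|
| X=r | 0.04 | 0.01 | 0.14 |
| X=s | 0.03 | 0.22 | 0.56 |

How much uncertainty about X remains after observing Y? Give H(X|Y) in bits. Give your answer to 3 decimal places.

0.634 bits

Marginals: p(X) = (0.1900, 0.8100), p(Y) = (0.0700, 0.2300, 0.7000).
H(X|Y) = Σ p(Y) · H(X|Y=·).
  Y=0: p=0.0700, H(X|Y=0) = 0.9852
  Y=1: p=0.2300, H(X|Y=1) = 0.2580
  Y=2: p=0.7000, H(X|Y=2) = 0.7219
Weighted sum = 0.634 bits.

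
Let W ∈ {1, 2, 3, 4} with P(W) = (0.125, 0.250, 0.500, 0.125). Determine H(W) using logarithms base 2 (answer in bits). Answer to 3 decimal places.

H(W) = −Σ p·log₂ p.
  −(0.125)·log₂(0.125) = 0.3750
  −(0.250)·log₂(0.250) = 0.5000
  −(0.500)·log₂(0.500) = 0.5000
  −(0.125)·log₂(0.125) = 0.3750
Sum: 0.3750 + 0.5000 + 0.5000 + 0.3750 = 1.750 bits.

1.750 bits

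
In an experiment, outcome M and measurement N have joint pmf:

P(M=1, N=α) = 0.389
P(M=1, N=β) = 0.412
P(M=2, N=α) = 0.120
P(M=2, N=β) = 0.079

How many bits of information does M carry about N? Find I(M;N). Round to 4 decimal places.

0.0064 bits

Marginals: p(M) = (0.8010, 0.1990), p(N) = (0.5090, 0.4910).
I(M;N) = H(M) + H(N) − H(M,N).
H(M) = 0.7199, H(N) = 0.9998, H(M,N) = 1.7133.
I(M;N) = 0.7199 + 0.9998 − 1.7133 = 0.0064 bits.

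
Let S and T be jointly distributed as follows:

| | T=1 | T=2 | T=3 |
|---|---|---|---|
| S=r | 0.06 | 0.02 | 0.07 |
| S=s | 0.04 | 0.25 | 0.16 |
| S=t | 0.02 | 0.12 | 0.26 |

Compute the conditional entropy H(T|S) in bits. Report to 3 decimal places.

Marginals: p(S) = (0.1500, 0.4500, 0.4000), p(T) = (0.1200, 0.3900, 0.4900).
H(T|S) = Σ p(S) · H(T|S=·).
  S=r: p=0.1500, H(T|S=r) = 1.4295
  S=s: p=0.4500, H(T|S=s) = 1.3119
  S=t: p=0.4000, H(T|S=t) = 1.1412
Weighted sum = 1.261 bits.

1.261 bits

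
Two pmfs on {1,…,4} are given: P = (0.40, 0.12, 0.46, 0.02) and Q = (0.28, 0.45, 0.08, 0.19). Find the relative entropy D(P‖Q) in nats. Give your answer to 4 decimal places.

0.7437 nats

D(P‖Q) = Σ p·ln(p/q).
  0.40·ln(0.40/0.28) = 0.14267
  0.12·ln(0.12/0.45) = -0.15861
  0.46·ln(0.46/0.08) = 0.80463
  0.02·ln(0.02/0.19) = -0.04503
D(P‖Q) = 0.7437 nats.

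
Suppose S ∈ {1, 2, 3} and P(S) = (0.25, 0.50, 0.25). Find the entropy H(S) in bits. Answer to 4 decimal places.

1.5000 bits

H(S) = −Σ p·log₂ p.
  −(0.25)·log₂(0.25) = 0.50000
  −(0.50)·log₂(0.50) = 0.50000
  −(0.25)·log₂(0.25) = 0.50000
Sum: 0.50000 + 0.50000 + 0.50000 = 1.5000 bits.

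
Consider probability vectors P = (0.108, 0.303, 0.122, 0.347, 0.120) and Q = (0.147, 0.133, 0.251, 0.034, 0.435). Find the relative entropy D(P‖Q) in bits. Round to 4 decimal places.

D(P‖Q) = Σ p·log₂(p/q).
  0.108·log₂(0.108/0.147) = -0.04804
  0.303·log₂(0.303/0.133) = 0.35993
  0.122·log₂(0.122/0.251) = -0.12698
  0.347·log₂(0.347/0.034) = 1.16291
  0.120·log₂(0.120/0.435) = -0.22296
D(P‖Q) = 1.1249 bits.

1.1249 bits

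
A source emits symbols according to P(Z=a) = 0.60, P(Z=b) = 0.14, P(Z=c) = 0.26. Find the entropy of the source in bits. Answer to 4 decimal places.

1.3446 bits

H(Z) = −Σ p·log₂ p.
  −(0.60)·log₂(0.60) = 0.44218
  −(0.14)·log₂(0.14) = 0.39711
  −(0.26)·log₂(0.26) = 0.50529
Sum: 0.44218 + 0.39711 + 0.50529 = 1.3446 bits.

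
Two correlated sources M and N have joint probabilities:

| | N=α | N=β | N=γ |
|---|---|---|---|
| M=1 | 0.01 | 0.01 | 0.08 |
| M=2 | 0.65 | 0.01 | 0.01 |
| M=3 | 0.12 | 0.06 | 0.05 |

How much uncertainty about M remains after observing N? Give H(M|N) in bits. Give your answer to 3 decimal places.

0.820 bits

Marginals: p(M) = (0.1000, 0.6700, 0.2300), p(N) = (0.7800, 0.0800, 0.1400).
H(M|N) = Σ p(N) · H(M|N=·).
  N=α: p=0.7800, H(M|N=α) = 0.7152
  N=β: p=0.0800, H(M|N=β) = 1.0613
  N=γ: p=0.1400, H(M|N=γ) = 1.2638
Weighted sum = 0.820 bits.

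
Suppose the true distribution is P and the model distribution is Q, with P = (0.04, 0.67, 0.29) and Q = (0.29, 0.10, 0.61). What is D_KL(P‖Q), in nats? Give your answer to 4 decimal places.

0.9795 nats

D(P‖Q) = Σ p·ln(p/q).
  0.04·ln(0.04/0.29) = -0.07924
  0.67·ln(0.67/0.10) = 1.27441
  0.29·ln(0.29/0.61) = -0.21564
D(P‖Q) = 0.9795 nats.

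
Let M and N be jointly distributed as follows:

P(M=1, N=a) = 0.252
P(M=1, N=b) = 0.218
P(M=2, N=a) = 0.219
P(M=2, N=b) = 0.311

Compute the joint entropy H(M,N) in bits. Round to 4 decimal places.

H(M,N) = −Σ p(x,y)·log₂ p(x,y) over all 4 cells.
  cell (1,a): −0.252·log₂0.252 = 0.50110
  cell (1,b): −0.218·log₂0.218 = 0.47908
  cell (2,a): −0.219·log₂0.219 = 0.47983
  cell (2,b): −0.311·log₂0.311 = 0.52404
Sum = 1.9840 bits.

1.9840 bits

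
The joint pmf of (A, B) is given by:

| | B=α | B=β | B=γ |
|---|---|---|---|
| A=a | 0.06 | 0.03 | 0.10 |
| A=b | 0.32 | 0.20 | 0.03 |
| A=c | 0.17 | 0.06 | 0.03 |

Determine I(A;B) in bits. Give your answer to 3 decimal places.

Marginals: p(A) = (0.1900, 0.5500, 0.2600), p(B) = (0.5500, 0.2900, 0.1600).
I(A;B) = H(A) + H(B) − H(A,B).
H(A) = 1.4349, H(B) = 1.4153, H(A,B) = 2.6996.
I(A;B) = 1.4349 + 1.4153 − 2.6996 = 0.151 bits.

0.151 bits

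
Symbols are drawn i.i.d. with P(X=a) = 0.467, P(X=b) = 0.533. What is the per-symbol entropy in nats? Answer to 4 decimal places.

0.6910 nats

H(X) = −Σ p·ln p.
  −(0.467)·ln(0.467) = 0.35559
  −(0.533)·ln(0.533) = 0.33538
Sum: 0.35559 + 0.33538 = 0.6910 nats.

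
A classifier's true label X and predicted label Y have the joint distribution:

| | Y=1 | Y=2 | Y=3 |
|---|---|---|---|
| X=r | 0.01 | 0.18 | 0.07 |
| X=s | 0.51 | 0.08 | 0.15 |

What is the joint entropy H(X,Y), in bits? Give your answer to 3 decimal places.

H(X,Y) = −Σ p(x,y)·log₂ p(x,y) over all 6 cells.
  cell (r,1): −0.01·log₂0.01 = 0.0664
  cell (r,2): −0.18·log₂0.18 = 0.4453
  cell (r,3): −0.07·log₂0.07 = 0.2686
  cell (s,1): −0.51·log₂0.51 = 0.4954
  cell (s,2): −0.08·log₂0.08 = 0.2915
  cell (s,3): −0.15·log₂0.15 = 0.4105
Sum = 1.978 bits.

1.978 bits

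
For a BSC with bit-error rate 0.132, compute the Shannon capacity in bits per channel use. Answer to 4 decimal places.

Binary symmetric channel: C = 1 − h₂(ε) where h₂ is the binary entropy function.
h₂(0.132) = −0.132·log₂0.132 − 0.868·log₂0.868 = 0.5629.
C = 1 − 0.5629 = 0.4371 bits per channel use.

0.4371 bits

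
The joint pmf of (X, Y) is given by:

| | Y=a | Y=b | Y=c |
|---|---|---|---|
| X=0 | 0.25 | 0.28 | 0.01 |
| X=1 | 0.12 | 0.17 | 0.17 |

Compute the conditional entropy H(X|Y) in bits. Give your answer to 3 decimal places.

0.822 bits

Marginals: p(X) = (0.5400, 0.4600), p(Y) = (0.3700, 0.4500, 0.1800).
H(X|Y) = Σ p(Y) · H(X|Y=·).
  Y=a: p=0.3700, H(X|Y=a) = 0.9090
  Y=b: p=0.4500, H(X|Y=b) = 0.9565
  Y=c: p=0.1800, H(X|Y=c) = 0.3095
Weighted sum = 0.822 bits.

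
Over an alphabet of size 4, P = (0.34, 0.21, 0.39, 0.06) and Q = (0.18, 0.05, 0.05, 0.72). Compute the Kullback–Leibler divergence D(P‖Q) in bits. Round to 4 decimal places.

1.6874 bits

D(P‖Q) = Σ p·log₂(p/q).
  0.34·log₂(0.34/0.18) = 0.31196
  0.21·log₂(0.21/0.05) = 0.43478
  0.39·log₂(0.39/0.05) = 1.15575
  0.06·log₂(0.06/0.72) = -0.21510
D(P‖Q) = 1.6874 bits.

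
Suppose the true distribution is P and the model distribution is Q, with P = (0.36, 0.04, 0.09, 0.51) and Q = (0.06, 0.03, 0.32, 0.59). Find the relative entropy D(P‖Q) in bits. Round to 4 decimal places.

D(P‖Q) = Σ p·log₂(p/q).
  0.36·log₂(0.36/0.06) = 0.93059
  0.04·log₂(0.04/0.03) = 0.01660
  0.09·log₂(0.09/0.32) = -0.16471
  0.51·log₂(0.51/0.59) = -0.10721
D(P‖Q) = 0.6753 bits.

0.6753 bits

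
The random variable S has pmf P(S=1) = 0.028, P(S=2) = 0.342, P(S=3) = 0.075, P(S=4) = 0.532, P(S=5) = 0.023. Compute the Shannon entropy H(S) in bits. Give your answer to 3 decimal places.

1.564 bits

H(S) = −Σ p·log₂ p.
  −(0.028)·log₂(0.028) = 0.1444
  −(0.342)·log₂(0.342) = 0.5294
  −(0.075)·log₂(0.075) = 0.2803
  −(0.532)·log₂(0.532) = 0.4844
  −(0.023)·log₂(0.023) = 0.1252
Sum: 0.1444 + 0.5294 + 0.2803 + 0.4844 + 0.1252 = 1.564 bits.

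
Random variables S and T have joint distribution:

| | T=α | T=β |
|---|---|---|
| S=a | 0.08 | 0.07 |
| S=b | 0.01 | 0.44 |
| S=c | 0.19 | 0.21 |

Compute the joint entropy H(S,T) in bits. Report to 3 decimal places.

2.076 bits

H(S,T) = −Σ p(x,y)·log₂ p(x,y) over all 6 cells.
  cell (a,α): −0.08·log₂0.08 = 0.2915
  cell (a,β): −0.07·log₂0.07 = 0.2686
  cell (b,α): −0.01·log₂0.01 = 0.0664
  cell (b,β): −0.44·log₂0.44 = 0.5211
  cell (c,α): −0.19·log₂0.19 = 0.4552
  cell (c,β): −0.21·log₂0.21 = 0.4728
Sum = 2.076 bits.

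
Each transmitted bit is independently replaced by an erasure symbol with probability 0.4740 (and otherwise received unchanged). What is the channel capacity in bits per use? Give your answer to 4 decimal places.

Binary erasure channel: capacity C = 1 − ε.
C = 1 − 0.4740 = 0.5260 bits per channel use.

0.5260 bits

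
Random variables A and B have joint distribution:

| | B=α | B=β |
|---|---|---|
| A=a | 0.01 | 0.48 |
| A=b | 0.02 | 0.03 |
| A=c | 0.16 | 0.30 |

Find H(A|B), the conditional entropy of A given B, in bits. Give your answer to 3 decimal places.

Marginals: p(A) = (0.4900, 0.0500, 0.4600), p(B) = (0.1900, 0.8100).
H(A|B) = Σ p(B) · H(A|B=·).
  B=α: p=0.1900, H(A|B=α) = 0.7742
  B=β: p=0.8100, H(A|B=β) = 1.1542
Weighted sum = 1.082 bits.

1.082 bits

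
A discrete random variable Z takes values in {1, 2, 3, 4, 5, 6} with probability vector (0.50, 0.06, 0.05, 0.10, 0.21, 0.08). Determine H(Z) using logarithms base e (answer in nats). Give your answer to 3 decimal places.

H(Z) = −Σ p·ln p.
  −(0.50)·ln(0.50) = 0.3466
  −(0.06)·ln(0.06) = 0.1688
  −(0.05)·ln(0.05) = 0.1498
  −(0.10)·ln(0.10) = 0.2303
  −(0.21)·ln(0.21) = 0.3277
  −(0.08)·ln(0.08) = 0.2021
Sum: 0.3466 + 0.1688 + 0.1498 + 0.2303 + 0.3277 + 0.2021 = 1.425 nats.

1.425 nats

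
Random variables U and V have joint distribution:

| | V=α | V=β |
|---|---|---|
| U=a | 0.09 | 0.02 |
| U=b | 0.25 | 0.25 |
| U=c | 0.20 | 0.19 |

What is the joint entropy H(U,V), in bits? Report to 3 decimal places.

H(U,V) = −Σ p(x,y)·log₂ p(x,y) over all 6 cells.
  cell (a,α): −0.09·log₂0.09 = 0.3127
  cell (a,β): −0.02·log₂0.02 = 0.1129
  cell (b,α): −0.25·log₂0.25 = 0.5000
  cell (b,β): −0.25·log₂0.25 = 0.5000
  cell (c,α): −0.20·log₂0.20 = 0.4644
  cell (c,β): −0.19·log₂0.19 = 0.4552
Sum = 2.345 bits.

2.345 bits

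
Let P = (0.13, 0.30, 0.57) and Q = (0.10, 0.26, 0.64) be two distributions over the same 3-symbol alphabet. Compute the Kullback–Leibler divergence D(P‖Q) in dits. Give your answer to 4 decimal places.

0.0048 dits

D(P‖Q) = Σ p·log₁₀(p/q).
  0.13·log₁₀(0.13/0.10) = 0.01481
  0.30·log₁₀(0.30/0.26) = 0.01864
  0.57·log₁₀(0.57/0.64) = -0.02867
D(P‖Q) = 0.0048 dits.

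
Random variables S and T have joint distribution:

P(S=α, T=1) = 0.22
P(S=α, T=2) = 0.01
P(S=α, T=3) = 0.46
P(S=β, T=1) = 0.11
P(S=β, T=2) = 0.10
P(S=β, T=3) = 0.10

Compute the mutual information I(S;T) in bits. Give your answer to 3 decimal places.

0.163 bits

Marginals: p(S) = (0.6900, 0.3100), p(T) = (0.3300, 0.1100, 0.5600).
I(S;T) = H(S) + H(T) − H(S,T).
H(S) = 0.8932, H(T) = 1.3465, H(S,T) = 2.0770.
I(S;T) = 0.8932 + 1.3465 − 2.0770 = 0.163 bits.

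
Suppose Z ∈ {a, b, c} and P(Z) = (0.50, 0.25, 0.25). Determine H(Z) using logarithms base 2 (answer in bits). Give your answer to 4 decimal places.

1.5000 bits

H(Z) = −Σ p·log₂ p.
  −(0.50)·log₂(0.50) = 0.50000
  −(0.25)·log₂(0.25) = 0.50000
  −(0.25)·log₂(0.25) = 0.50000
Sum: 0.50000 + 0.50000 + 0.50000 = 1.5000 bits.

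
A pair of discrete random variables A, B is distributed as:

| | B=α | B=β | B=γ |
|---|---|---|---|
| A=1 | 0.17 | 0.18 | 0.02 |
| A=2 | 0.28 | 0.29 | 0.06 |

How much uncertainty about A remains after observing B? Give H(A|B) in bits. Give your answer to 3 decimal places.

Marginals: p(A) = (0.3700, 0.6300), p(B) = (0.4500, 0.4700, 0.0800).
H(A|B) = Σ p(B) · H(A|B=·).
  B=α: p=0.4500, H(A|B=α) = 0.9565
  B=β: p=0.4700, H(A|B=β) = 0.9601
  B=γ: p=0.0800, H(A|B=γ) = 0.8113
Weighted sum = 0.947 bits.

0.947 bits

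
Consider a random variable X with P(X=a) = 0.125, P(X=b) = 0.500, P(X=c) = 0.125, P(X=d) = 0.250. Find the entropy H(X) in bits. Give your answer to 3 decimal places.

H(X) = −Σ p·log₂ p.
  −(0.125)·log₂(0.125) = 0.3750
  −(0.500)·log₂(0.500) = 0.5000
  −(0.125)·log₂(0.125) = 0.3750
  −(0.250)·log₂(0.250) = 0.5000
Sum: 0.3750 + 0.5000 + 0.3750 + 0.5000 = 1.750 bits.

1.750 bits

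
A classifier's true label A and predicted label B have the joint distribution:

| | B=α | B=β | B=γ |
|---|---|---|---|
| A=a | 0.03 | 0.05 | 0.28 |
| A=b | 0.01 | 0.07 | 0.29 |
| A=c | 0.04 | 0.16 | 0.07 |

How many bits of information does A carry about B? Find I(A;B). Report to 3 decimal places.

Marginals: p(A) = (0.3600, 0.3700, 0.2700), p(B) = (0.0800, 0.2800, 0.6400).
I(A;B) = H(A) + H(B) − H(A,B).
H(A) = 1.5714, H(B) = 1.2178, H(A,B) = 2.6123.
I(A;B) = 1.5714 + 1.2178 − 2.6123 = 0.177 bits.

0.177 bits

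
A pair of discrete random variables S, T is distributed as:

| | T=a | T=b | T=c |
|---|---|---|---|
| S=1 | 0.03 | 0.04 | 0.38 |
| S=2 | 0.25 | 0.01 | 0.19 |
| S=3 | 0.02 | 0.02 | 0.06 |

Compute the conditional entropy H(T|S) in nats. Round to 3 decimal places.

Marginals: p(S) = (0.4500, 0.4500, 0.1000), p(T) = (0.3000, 0.0700, 0.6300).
H(T|S) = Σ p(S) · H(T|S=·).
  S=1: p=0.4500, H(T|S=1) = 0.5385
  S=2: p=0.4500, H(T|S=2) = 0.7752
  S=3: p=0.1000, H(T|S=3) = 0.9503
Weighted sum = 0.686 nats.

0.686 nats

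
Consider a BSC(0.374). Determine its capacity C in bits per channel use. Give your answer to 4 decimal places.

0.0463 bits

Binary symmetric channel: C = 1 − h₂(ε) where h₂ is the binary entropy function.
h₂(0.374) = −0.374·log₂0.374 − 0.626·log₂0.626 = 0.9537.
C = 1 − 0.9537 = 0.0463 bits per channel use.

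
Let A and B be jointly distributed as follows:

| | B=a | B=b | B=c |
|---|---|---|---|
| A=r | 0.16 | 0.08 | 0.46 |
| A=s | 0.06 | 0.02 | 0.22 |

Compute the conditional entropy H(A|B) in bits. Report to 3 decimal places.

0.876 bits

Marginals: p(A) = (0.7000, 0.3000), p(B) = (0.2200, 0.1000, 0.6800).
H(A|B) = Σ p(B) · H(A|B=·).
  B=a: p=0.2200, H(A|B=a) = 0.8454
  B=b: p=0.1000, H(A|B=b) = 0.7219
  B=c: p=0.6800, H(A|B=c) = 0.9082
Weighted sum = 0.876 bits.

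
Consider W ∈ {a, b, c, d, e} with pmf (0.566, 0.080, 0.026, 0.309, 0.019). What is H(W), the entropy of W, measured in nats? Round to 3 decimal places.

1.057 nats

H(W) = −Σ p·ln p.
  −(0.566)·ln(0.566) = 0.3221
  −(0.080)·ln(0.080) = 0.2021
  −(0.026)·ln(0.026) = 0.0949
  −(0.309)·ln(0.309) = 0.3629
  −(0.019)·ln(0.019) = 0.0753
Sum: 0.3221 + 0.2021 + 0.0949 + 0.3629 + 0.0753 = 1.057 nats.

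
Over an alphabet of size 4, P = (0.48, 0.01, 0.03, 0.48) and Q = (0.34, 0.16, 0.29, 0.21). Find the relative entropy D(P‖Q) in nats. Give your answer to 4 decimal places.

D(P‖Q) = Σ p·ln(p/q).
  0.48·ln(0.48/0.34) = 0.16552
  0.01·ln(0.01/0.16) = -0.02773
  0.03·ln(0.03/0.29) = -0.06806
  0.48·ln(0.48/0.21) = 0.39681
D(P‖Q) = 0.4665 nats.

0.4665 nats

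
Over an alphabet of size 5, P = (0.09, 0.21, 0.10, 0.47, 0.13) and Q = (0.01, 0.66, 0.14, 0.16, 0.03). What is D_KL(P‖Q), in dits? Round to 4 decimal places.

D(P‖Q) = Σ p·log₁₀(p/q).
  0.09·log₁₀(0.09/0.01) = 0.08588
  0.21·log₁₀(0.21/0.66) = -0.10444
  0.10·log₁₀(0.10/0.14) = -0.01461
  0.47·log₁₀(0.47/0.16) = 0.21995
  0.13·log₁₀(0.13/0.03) = 0.08279
D(P‖Q) = 0.2696 dits.

0.2696 dits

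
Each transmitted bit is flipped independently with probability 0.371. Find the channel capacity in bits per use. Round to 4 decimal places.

0.0486 bits

Binary symmetric channel: C = 1 − h₂(ε) where h₂ is the binary entropy function.
h₂(0.371) = −0.371·log₂0.371 − 0.629·log₂0.629 = 0.9514.
C = 1 − 0.9514 = 0.0486 bits per channel use.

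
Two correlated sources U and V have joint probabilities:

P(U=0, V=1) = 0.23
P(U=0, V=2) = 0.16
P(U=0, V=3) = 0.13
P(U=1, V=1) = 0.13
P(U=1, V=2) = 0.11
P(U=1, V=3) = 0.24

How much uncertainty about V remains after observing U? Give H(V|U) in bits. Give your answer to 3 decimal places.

Marginals: p(U) = (0.5200, 0.4800), p(V) = (0.3600, 0.2700, 0.3700).
H(V|U) = Σ p(U) · H(V|U=·).
  U=0: p=0.5200, H(V|U=0) = 1.5438
  U=1: p=0.4800, H(V|U=1) = 1.4975
Weighted sum = 1.522 bits.

1.522 bits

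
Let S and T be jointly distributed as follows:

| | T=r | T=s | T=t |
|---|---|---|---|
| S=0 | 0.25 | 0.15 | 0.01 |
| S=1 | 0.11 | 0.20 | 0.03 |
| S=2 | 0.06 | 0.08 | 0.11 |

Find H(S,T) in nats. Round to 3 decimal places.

1.961 nats

H(S,T) = −Σ p(x,y)·ln p(x,y) over all 9 cells.
  cell (0,r): −0.25·ln0.25 = 0.3466
  cell (0,s): −0.15·ln0.15 = 0.2846
  cell (0,t): −0.01·ln0.01 = 0.0461
  cell (1,r): −0.11·ln0.11 = 0.2428
  cell (1,s): −0.20·ln0.20 = 0.3219
  cell (1,t): −0.03·ln0.03 = 0.1052
  cell (2,r): −0.06·ln0.06 = 0.1688
  cell (2,s): −0.08·ln0.08 = 0.2021
  cell (2,t): −0.11·ln0.11 = 0.2428
Sum = 1.961 nats.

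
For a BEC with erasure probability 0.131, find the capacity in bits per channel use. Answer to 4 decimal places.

0.8690 bits

Binary erasure channel: capacity C = 1 − ε.
C = 1 − 0.131 = 0.8690 bits per channel use.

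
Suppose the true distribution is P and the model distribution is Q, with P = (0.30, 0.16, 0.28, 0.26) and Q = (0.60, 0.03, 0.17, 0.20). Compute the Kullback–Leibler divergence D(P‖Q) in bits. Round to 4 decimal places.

D(P‖Q) = Σ p·log₂(p/q).
  0.30·log₂(0.30/0.60) = -0.30000
  0.16·log₂(0.16/0.03) = 0.38641
  0.28·log₂(0.28/0.17) = 0.20157
  0.26·log₂(0.26/0.20) = 0.09841
D(P‖Q) = 0.3864 bits.

0.3864 bits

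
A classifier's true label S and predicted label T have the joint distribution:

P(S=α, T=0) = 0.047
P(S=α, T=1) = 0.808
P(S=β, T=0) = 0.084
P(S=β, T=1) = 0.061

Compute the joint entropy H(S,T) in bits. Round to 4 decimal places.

1.0022 bits

H(S,T) = −Σ p(x,y)·log₂ p(x,y) over all 4 cells.
  cell (α,0): −0.047·log₂0.047 = 0.20733
  cell (α,1): −0.808·log₂0.808 = 0.24852
  cell (β,0): −0.084·log₂0.084 = 0.30017
  cell (β,1): −0.061·log₂0.061 = 0.24614
Sum = 1.0022 bits.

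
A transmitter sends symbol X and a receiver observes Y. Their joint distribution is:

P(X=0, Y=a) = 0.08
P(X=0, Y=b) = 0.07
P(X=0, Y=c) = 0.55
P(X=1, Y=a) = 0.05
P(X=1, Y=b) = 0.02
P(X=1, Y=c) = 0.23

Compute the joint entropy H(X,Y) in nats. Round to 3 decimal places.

H(X,Y) = −Σ p(x,y)·ln p(x,y) over all 6 cells.
  cell (0,a): −0.08·ln0.08 = 0.2021
  cell (0,b): −0.07·ln0.07 = 0.1861
  cell (0,c): −0.55·ln0.55 = 0.3288
  cell (1,a): −0.05·ln0.05 = 0.1498
  cell (1,b): −0.02·ln0.02 = 0.0782
  cell (1,c): −0.23·ln0.23 = 0.3380
Sum = 1.283 nats.

1.283 nats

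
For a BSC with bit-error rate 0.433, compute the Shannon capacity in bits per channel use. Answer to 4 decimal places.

Binary symmetric channel: C = 1 − h₂(ε) where h₂ is the binary entropy function.
h₂(0.433) = −0.433·log₂0.433 − 0.567·log₂0.567 = 0.9870.
C = 1 − 0.9870 = 0.0130 bits per channel use.

0.0130 bits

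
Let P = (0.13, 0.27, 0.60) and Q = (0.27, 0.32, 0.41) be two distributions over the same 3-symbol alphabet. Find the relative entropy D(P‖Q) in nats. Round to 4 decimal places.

0.0876 nats

D(P‖Q) = Σ p·ln(p/q).
  0.13·ln(0.13/0.27) = -0.09502
  0.27·ln(0.27/0.32) = -0.04587
  0.60·ln(0.60/0.41) = 0.22846
D(P‖Q) = 0.0876 nats.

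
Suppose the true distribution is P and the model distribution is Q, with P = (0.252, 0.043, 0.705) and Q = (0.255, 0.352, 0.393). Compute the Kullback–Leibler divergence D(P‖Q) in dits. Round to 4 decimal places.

D(P‖Q) = Σ p·log₁₀(p/q).
  0.252·log₁₀(0.252/0.255) = -0.00130
  0.043·log₁₀(0.043/0.352) = -0.03926
  0.705·log₁₀(0.705/0.393) = 0.17893
D(P‖Q) = 0.1384 dits.

0.1384 dits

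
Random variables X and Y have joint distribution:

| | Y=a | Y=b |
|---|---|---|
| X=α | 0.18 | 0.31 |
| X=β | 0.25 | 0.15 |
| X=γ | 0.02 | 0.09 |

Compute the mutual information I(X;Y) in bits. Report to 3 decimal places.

Marginals: p(X) = (0.4900, 0.4000, 0.1100), p(Y) = (0.4500, 0.5500).
I(X;Y) = Σ p(x,y)·log₂[p(x,y)/(p(x)p(y))].
  (α,a): 0.18·log₂(0.8163) = -0.0527
  (α,b): 0.31·log₂(1.1503) = 0.0626
  (β,a): 0.25·log₂(1.3889) = 0.1185
  (β,b): 0.15·log₂(0.6818) = -0.0829
  (γ,a): 0.02·log₂(0.4040) = -0.0261
  (γ,b): 0.09·log₂(1.4876) = 0.0516
Sum = 0.071 bits.

0.071 bits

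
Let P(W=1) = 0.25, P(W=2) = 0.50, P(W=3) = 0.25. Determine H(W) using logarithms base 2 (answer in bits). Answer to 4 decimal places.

1.5000 bits

H(W) = −Σ p·log₂ p.
  −(0.25)·log₂(0.25) = 0.50000
  −(0.50)·log₂(0.50) = 0.50000
  −(0.25)·log₂(0.25) = 0.50000
Sum: 0.50000 + 0.50000 + 0.50000 = 1.5000 bits.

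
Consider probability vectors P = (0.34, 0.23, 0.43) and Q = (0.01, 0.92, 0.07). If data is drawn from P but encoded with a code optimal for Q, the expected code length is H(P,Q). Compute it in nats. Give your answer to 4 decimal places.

2.7284 nats

H(P,Q) = −Σ p·ln q.
  −0.34·ln(0.01) = 1.56576
  −0.23·ln(0.92) = 0.01918
  −0.43·ln(0.07) = 1.14348
H(P,Q) = 2.7284 nats.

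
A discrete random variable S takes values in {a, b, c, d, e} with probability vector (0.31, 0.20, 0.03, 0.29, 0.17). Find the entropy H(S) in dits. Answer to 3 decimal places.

0.630 dits

H(S) = −Σ p·log₁₀ p.
  −(0.31)·log₁₀(0.31) = 0.1577
  −(0.20)·log₁₀(0.20) = 0.1398
  −(0.03)·log₁₀(0.03) = 0.0457
  −(0.29)·log₁₀(0.29) = 0.1559
  −(0.17)·log₁₀(0.17) = 0.1308
Sum: 0.1577 + 0.1398 + 0.0457 + 0.1559 + 0.1308 = 0.630 dits.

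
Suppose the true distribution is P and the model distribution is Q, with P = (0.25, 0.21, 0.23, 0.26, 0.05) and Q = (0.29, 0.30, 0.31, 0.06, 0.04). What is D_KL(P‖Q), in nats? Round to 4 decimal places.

D(P‖Q) = Σ p·ln(p/q).
  0.25·ln(0.25/0.29) = -0.03711
  0.21·ln(0.21/0.30) = -0.07490
  0.23·ln(0.23/0.31) = -0.06865
  0.26·ln(0.26/0.06) = 0.38125
  0.05·ln(0.05/0.04) = 0.01116
D(P‖Q) = 0.2117 nats.

0.2117 nats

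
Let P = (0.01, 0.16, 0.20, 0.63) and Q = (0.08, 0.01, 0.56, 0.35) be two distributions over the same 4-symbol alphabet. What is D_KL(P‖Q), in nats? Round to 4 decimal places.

D(P‖Q) = Σ p·ln(p/q).
  0.01·ln(0.01/0.08) = -0.02079
  0.16·ln(0.16/0.01) = 0.44361
  0.20·ln(0.20/0.56) = -0.20592
  0.63·ln(0.63/0.35) = 0.37031
D(P‖Q) = 0.5872 nats.

0.5872 nats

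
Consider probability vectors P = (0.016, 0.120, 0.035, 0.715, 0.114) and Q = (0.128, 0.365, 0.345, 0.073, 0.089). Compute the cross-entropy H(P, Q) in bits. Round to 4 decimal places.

H(P,Q) = −Σ p·log₂ q.
  −0.016·log₂(0.128) = 0.04745
  −0.120·log₂(0.365) = 0.17448
  −0.035·log₂(0.345) = 0.05374
  −0.715·log₂(0.073) = 2.69981
  −0.114·log₂(0.089) = 0.39787
H(P,Q) = 3.3733 bits.

3.3733 bits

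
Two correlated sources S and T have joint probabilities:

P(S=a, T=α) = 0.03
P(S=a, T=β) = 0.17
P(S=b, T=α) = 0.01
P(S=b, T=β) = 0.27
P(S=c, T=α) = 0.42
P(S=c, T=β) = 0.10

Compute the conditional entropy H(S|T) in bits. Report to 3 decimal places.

Chain rule: H(S|T) = H(S,T) − H(T).
Marginals: p(S) = (0.2000, 0.2800, 0.5200), p(T) = (0.4600, 0.5400).
H(S,T) = 2.0207 bits; H(T) = 0.9954 bits.
H(S|T) = 2.0207 − 0.9954 = 1.025 bits.

1.025 bits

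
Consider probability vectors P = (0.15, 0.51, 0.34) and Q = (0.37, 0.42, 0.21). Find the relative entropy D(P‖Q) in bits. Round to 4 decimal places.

0.1838 bits

D(P‖Q) = Σ p·log₂(p/q).
  0.15·log₂(0.15/0.37) = -0.19538
  0.51·log₂(0.51/0.42) = 0.14286
  0.34·log₂(0.34/0.21) = 0.23635
D(P‖Q) = 0.1838 bits.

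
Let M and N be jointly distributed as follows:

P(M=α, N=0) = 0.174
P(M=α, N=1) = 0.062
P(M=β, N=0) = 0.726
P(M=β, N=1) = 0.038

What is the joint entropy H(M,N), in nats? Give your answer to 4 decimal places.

H(M,N) = −Σ p(x,y)·ln p(x,y) over all 4 cells.
  cell (α,0): −0.174·ln0.174 = 0.30427
  cell (α,1): −0.062·ln0.062 = 0.17240
  cell (β,0): −0.726·ln0.726 = 0.23247
  cell (β,1): −0.038·ln0.038 = 0.12427
Sum = 0.8334 nats.

0.8334 nats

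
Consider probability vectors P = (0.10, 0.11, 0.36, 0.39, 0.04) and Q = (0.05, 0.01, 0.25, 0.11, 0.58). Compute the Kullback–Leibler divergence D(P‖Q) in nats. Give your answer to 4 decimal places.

D(P‖Q) = Σ p·ln(p/q).
  0.10·ln(0.10/0.05) = 0.06931
  0.11·ln(0.11/0.01) = 0.26377
  0.36·ln(0.36/0.25) = 0.13127
  0.39·ln(0.39/0.11) = 0.49361
  0.04·ln(0.04/0.58) = -0.10697
D(P‖Q) = 0.8510 nats.

0.8510 nats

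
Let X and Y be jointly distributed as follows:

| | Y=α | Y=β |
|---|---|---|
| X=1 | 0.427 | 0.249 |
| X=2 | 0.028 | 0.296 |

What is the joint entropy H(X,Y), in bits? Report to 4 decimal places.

1.6880 bits

H(X,Y) = −Σ p(x,y)·log₂ p(x,y) over all 4 cells.
  cell (1,α): −0.427·log₂0.427 = 0.52422
  cell (1,β): −0.249·log₂0.249 = 0.49944
  cell (2,α): −0.028·log₂0.028 = 0.14444
  cell (2,β): −0.296·log₂0.296 = 0.51987
Sum = 1.6880 bits.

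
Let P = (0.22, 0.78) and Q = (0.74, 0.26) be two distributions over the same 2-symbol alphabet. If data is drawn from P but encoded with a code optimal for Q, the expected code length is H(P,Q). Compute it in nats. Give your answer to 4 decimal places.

H(P,Q) = −Σ p·ln q.
  −0.22·ln(0.74) = 0.06624
  −0.78·ln(0.26) = 1.05072
H(P,Q) = 1.1170 nats.

1.1170 nats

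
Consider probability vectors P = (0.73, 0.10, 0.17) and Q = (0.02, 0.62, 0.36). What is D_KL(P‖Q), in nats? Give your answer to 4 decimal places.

D(P‖Q) = Σ p·ln(p/q).
  0.73·ln(0.73/0.02) = 2.62604
  0.10·ln(0.10/0.62) = -0.18245
  0.17·ln(0.17/0.36) = -0.12755
D(P‖Q) = 2.3160 nats.

2.3160 nats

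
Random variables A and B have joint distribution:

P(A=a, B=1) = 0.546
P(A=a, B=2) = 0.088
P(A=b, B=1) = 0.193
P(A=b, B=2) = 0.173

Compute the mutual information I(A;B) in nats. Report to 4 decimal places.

0.0656 nats

Marginals: p(A) = (0.6340, 0.3660), p(B) = (0.7390, 0.2610).
I(A;B) = Σ p(x,y)·ln[p(x,y)/(p(x)p(y))].
  (a,1): 0.546·ln(1.1654) = 0.08355
  (a,2): 0.088·ln(0.5318) = -0.05557
  (b,1): 0.193·ln(0.7136) = -0.06513
  (b,2): 0.173·ln(1.8110) = 0.10274
Sum = 0.0656 nats.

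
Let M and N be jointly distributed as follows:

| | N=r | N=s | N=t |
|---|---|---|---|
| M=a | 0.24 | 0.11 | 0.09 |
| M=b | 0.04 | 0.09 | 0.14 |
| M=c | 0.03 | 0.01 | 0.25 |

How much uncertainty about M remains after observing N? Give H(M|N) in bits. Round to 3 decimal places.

Chain rule: H(M|N) = H(M,N) − H(N).
Marginals: p(M) = (0.4400, 0.2700, 0.2900), p(N) = (0.3100, 0.2100, 0.4800).
H(M,N) = 2.7708 bits; H(N) = 1.5049 bits.
H(M|N) = 2.7708 − 1.5049 = 1.266 bits.

1.266 bits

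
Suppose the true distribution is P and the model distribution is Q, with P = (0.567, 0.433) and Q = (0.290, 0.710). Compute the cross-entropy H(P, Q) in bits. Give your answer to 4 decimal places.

H(P,Q) = −Σ p·log₂ q.
  −0.567·log₂(0.290) = 1.01259
  −0.433·log₂(0.710) = 0.21395
H(P,Q) = 1.2265 bits.

1.2265 bits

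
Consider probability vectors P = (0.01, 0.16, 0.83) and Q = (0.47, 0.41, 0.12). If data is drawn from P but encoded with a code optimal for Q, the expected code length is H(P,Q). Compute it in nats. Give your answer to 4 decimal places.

H(P,Q) = −Σ p·ln q.
  −0.01·ln(0.47) = 0.00755
  −0.16·ln(0.41) = 0.14266
  −0.83·ln(0.12) = 1.75982
H(P,Q) = 1.9100 nats.

1.9100 nats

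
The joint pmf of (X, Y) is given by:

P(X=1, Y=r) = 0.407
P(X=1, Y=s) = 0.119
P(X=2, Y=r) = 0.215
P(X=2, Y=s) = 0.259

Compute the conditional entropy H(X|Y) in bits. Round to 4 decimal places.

0.9182 bits

Chain rule: H(X|Y) = H(X,Y) − H(Y).
Marginals: p(X) = (0.5260, 0.4740), p(Y) = (0.6220, 0.3780).
H(X,Y) = 1.8748 bits; H(Y) = 0.9566 bits.
H(X|Y) = 1.8748 − 0.9566 = 0.9182 bits.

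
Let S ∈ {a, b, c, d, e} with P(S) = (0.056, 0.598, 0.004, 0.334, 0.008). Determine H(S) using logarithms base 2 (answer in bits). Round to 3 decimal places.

H(S) = −Σ p·log₂ p.
  −(0.056)·log₂(0.056) = 0.2329
  −(0.598)·log₂(0.598) = 0.4436
  −(0.004)·log₂(0.004) = 0.0319
  −(0.334)·log₂(0.334) = 0.5284
  −(0.008)·log₂(0.008) = 0.0557
Sum: 0.2329 + 0.4436 + 0.0319 + 0.5284 + 0.0557 = 1.292 bits.

1.292 bits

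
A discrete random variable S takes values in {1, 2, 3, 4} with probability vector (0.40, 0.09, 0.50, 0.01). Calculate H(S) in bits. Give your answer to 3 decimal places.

H(S) = −Σ p·log₂ p.
  −(0.40)·log₂(0.40) = 0.5288
  −(0.09)·log₂(0.09) = 0.3127
  −(0.50)·log₂(0.50) = 0.5000
  −(0.01)·log₂(0.01) = 0.0664
Sum: 0.5288 + 0.3127 + 0.5000 + 0.0664 = 1.408 bits.

1.408 bits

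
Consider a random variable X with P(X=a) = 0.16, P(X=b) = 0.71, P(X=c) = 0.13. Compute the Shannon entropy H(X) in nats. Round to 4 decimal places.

0.8016 nats

H(X) = −Σ p·ln p.
  −(0.16)·ln(0.16) = 0.29321
  −(0.71)·ln(0.71) = 0.24317
  −(0.13)·ln(0.13) = 0.26523
Sum: 0.29321 + 0.24317 + 0.26523 = 0.8016 nats.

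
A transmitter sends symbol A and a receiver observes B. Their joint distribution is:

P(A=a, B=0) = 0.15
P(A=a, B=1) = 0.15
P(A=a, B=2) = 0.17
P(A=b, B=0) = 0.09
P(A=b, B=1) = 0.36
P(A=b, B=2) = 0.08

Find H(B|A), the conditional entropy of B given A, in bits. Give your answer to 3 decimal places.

Chain rule: H(B|A) = H(A,B) − H(A).
Marginals: p(A) = (0.4700, 0.5300), p(B) = (0.2400, 0.5100, 0.2500).
H(A,B) = 2.3905 bits; H(A) = 0.9974 bits.
H(B|A) = 2.3905 − 0.9974 = 1.393 bits.

1.393 bits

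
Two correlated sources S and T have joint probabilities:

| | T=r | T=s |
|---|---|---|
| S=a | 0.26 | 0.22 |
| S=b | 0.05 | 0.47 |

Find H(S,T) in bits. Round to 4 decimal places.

1.7139 bits

H(S,T) = −Σ p(x,y)·log₂ p(x,y) over all 4 cells.
  cell (a,r): −0.26·log₂0.26 = 0.50529
  cell (a,s): −0.22·log₂0.22 = 0.48057
  cell (b,r): −0.05·log₂0.05 = 0.21610
  cell (b,s): −0.47·log₂0.47 = 0.51196
Sum = 1.7139 bits.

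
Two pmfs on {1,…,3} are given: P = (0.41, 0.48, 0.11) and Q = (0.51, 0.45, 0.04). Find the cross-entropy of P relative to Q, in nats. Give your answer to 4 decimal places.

H(P,Q) = −Σ p·ln q.
  −0.41·ln(0.51) = 0.27607
  −0.48·ln(0.45) = 0.38328
  −0.11·ln(0.04) = 0.35408
H(P,Q) = 1.0134 nats.

1.0134 nats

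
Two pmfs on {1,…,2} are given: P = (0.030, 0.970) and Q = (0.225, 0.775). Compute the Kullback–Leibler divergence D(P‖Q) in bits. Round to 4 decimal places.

D(P‖Q) = Σ p·log₂(p/q).
  0.030·log₂(0.030/0.225) = -0.08721
  0.970·log₂(0.970/0.775) = 0.31407
D(P‖Q) = 0.2269 bits.

0.2269 bits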